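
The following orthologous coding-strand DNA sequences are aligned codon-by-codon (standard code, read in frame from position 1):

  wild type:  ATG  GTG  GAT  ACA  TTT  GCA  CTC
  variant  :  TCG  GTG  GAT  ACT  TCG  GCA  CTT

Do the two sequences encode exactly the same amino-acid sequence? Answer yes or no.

no

Codon 1: ATG Met / TCG Ser — nonsynonymous.
Codon 2: GTG Val / GTG Val — identical.
Codon 3: GAT Asp / GAT Asp — identical.
Codon 4: ACA Thr / ACT Thr — synonymous.
Codon 5: TTT Phe / TCG Ser — nonsynonymous.
Codon 6: GCA Ala / GCA Ala — identical.
Codon 7: CTC Leu / CTT Leu — synonymous.
Nonsynonymous differences: 2 → different protein.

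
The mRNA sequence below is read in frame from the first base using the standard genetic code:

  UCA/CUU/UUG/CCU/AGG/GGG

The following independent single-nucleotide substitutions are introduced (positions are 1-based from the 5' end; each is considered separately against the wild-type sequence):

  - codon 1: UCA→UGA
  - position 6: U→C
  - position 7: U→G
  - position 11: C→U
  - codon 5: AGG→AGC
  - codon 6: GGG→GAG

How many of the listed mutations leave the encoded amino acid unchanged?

1

Codon 1: UCA (Ser) → UGA (Stop) — nonsense.
Codon 2: CUU (Leu) → CUC (Leu) — synonymous.
Codon 3: UUG (Leu) → GUG (Val) — missense.
Codon 4: CCU (Pro) → CUU (Leu) — missense.
Codon 5: AGG (Arg) → AGC (Ser) — missense.
Codon 6: GGG (Gly) → GAG (Glu) — missense.
Synonymous: 1 of 6.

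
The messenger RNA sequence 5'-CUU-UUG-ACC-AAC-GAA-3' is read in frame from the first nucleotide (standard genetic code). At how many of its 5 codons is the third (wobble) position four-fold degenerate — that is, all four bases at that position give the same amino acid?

Codon 1 CUU (Leu): third position 4-fold.
Codon 2 UUG (Leu): third position 2-fold.
Codon 3 ACC (Thr): third position 4-fold.
Codon 4 AAC (Asn): third position 2-fold.
Codon 5 GAA (Glu): third position 2-fold.
Four-fold degenerate third positions: 2.

2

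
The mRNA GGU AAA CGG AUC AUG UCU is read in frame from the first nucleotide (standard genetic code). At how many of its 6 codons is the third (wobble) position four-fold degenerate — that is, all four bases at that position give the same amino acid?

Codon 1 GGU (Gly): third position 4-fold.
Codon 2 AAA (Lys): third position 2-fold.
Codon 3 CGG (Arg): third position 4-fold.
Codon 4 AUC (Ile): third position 3-fold.
Codon 5 AUG (Met): third position 1-fold.
Codon 6 UCU (Ser): third position 4-fold.
Four-fold degenerate third positions: 3.

3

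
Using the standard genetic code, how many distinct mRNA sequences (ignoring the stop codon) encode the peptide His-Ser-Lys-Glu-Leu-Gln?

576

His: 2 codons.
Ser: 6 codons.
Lys: 2 codons.
Glu: 2 codons.
Leu: 6 codons.
Gln: 2 codons.
2 × 6 × 2 × 2 × 6 × 2 = 576.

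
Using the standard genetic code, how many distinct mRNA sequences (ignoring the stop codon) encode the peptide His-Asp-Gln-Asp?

16

His: 2 codons.
Asp: 2 codons.
Gln: 2 codons.
Asp: 2 codons.
2 × 2 × 2 × 2 = 16.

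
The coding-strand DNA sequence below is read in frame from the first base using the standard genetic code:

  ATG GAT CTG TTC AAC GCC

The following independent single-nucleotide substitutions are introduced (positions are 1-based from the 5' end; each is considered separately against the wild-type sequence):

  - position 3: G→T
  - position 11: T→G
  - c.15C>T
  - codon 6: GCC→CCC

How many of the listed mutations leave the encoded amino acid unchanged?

1

Codon 1: ATG (Met) → ATT (Ile) — missense.
Codon 4: TTC (Phe) → TGC (Cys) — missense.
Codon 5: AAC (Asn) → AAT (Asn) — synonymous.
Codon 6: GCC (Ala) → CCC (Pro) — missense.
Synonymous: 1 of 4.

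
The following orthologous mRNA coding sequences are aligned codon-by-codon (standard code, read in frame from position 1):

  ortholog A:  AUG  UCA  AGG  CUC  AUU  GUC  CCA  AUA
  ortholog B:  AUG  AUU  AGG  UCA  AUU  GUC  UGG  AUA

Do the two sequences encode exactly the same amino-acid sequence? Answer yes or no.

Codon 1: AUG Met / AUG Met — identical.
Codon 2: UCA Ser / AUU Ile — nonsynonymous.
Codon 3: AGG Arg / AGG Arg — identical.
Codon 4: CUC Leu / UCA Ser — nonsynonymous.
Codon 5: AUU Ile / AUU Ile — identical.
Codon 6: GUC Val / GUC Val — identical.
Codon 7: CCA Pro / UGG Trp — nonsynonymous.
Codon 8: AUA Ile / AUA Ile — identical.
Nonsynonymous differences: 3 → different protein.

no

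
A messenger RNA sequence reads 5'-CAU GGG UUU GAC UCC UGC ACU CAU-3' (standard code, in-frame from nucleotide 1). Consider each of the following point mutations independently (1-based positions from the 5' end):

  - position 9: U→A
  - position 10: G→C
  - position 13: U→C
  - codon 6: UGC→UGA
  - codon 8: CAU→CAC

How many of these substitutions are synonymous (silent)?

1

Codon 3: UUU (Phe) → UUA (Leu) — missense.
Codon 4: GAC (Asp) → CAC (His) — missense.
Codon 5: UCC (Ser) → CCC (Pro) — missense.
Codon 6: UGC (Cys) → UGA (Stop) — nonsense.
Codon 8: CAU (His) → CAC (His) — synonymous.
Synonymous: 1 of 5.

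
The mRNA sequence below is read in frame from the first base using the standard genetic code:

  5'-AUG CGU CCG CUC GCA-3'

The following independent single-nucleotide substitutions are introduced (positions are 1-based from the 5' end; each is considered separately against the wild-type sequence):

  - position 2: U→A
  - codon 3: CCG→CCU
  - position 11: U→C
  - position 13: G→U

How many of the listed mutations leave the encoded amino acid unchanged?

1

Codon 1: AUG (Met) → AAG (Lys) — missense.
Codon 3: CCG (Pro) → CCU (Pro) — synonymous.
Codon 4: CUC (Leu) → CCC (Pro) — missense.
Codon 5: GCA (Ala) → UCA (Ser) — missense.
Synonymous: 1 of 4.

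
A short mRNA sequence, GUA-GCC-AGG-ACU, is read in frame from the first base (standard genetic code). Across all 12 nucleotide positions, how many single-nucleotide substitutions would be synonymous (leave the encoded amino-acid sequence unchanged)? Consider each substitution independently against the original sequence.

11

Codon 1 (GUA, Val): 3 synonymous substitutions.
Codon 2 (GCC, Ala): 3 synonymous substitutions.
Codon 3 (AGG, Arg): 2 synonymous substitutions.
Codon 4 (ACU, Thr): 3 synonymous substitutions.
Total: 3 + 3 + 2 + 3 = 11.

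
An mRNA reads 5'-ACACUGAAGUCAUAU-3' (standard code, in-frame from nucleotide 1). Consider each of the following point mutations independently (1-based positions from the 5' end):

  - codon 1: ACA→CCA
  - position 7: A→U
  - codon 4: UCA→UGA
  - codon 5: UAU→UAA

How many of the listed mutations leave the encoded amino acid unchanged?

Codon 1: ACA (Thr) → CCA (Pro) — missense.
Codon 3: AAG (Lys) → UAG (Stop) — nonsense.
Codon 4: UCA (Ser) → UGA (Stop) — nonsense.
Codon 5: UAU (Tyr) → UAA (Stop) — nonsense.
Synonymous: 0 of 4.

0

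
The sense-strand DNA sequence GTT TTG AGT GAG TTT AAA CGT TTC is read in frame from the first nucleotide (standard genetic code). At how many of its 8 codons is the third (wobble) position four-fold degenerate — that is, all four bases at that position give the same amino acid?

Codon 1 GTT (Val): third position 4-fold.
Codon 2 TTG (Leu): third position 2-fold.
Codon 3 AGT (Ser): third position 2-fold.
Codon 4 GAG (Glu): third position 2-fold.
Codon 5 TTT (Phe): third position 2-fold.
Codon 6 AAA (Lys): third position 2-fold.
Codon 7 CGT (Arg): third position 4-fold.
Codon 8 TTC (Phe): third position 2-fold.
Four-fold degenerate third positions: 2.

2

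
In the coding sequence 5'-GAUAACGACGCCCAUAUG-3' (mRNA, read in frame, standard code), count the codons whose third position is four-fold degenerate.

Codon 1 GAU (Asp): third position 2-fold.
Codon 2 AAC (Asn): third position 2-fold.
Codon 3 GAC (Asp): third position 2-fold.
Codon 4 GCC (Ala): third position 4-fold.
Codon 5 CAU (His): third position 2-fold.
Codon 6 AUG (Met): third position 1-fold.
Four-fold degenerate third positions: 1.

1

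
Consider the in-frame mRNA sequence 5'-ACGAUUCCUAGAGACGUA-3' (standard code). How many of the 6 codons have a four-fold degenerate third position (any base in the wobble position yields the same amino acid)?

3

Codon 1 ACG (Thr): third position 4-fold.
Codon 2 AUU (Ile): third position 3-fold.
Codon 3 CCU (Pro): third position 4-fold.
Codon 4 AGA (Arg): third position 2-fold.
Codon 5 GAC (Asp): third position 2-fold.
Codon 6 GUA (Val): third position 4-fold.
Four-fold degenerate third positions: 3.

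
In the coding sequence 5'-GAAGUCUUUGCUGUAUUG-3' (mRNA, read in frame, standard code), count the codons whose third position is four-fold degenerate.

Codon 1 GAA (Glu): third position 2-fold.
Codon 2 GUC (Val): third position 4-fold.
Codon 3 UUU (Phe): third position 2-fold.
Codon 4 GCU (Ala): third position 4-fold.
Codon 5 GUA (Val): third position 4-fold.
Codon 6 UUG (Leu): third position 2-fold.
Four-fold degenerate third positions: 3.

3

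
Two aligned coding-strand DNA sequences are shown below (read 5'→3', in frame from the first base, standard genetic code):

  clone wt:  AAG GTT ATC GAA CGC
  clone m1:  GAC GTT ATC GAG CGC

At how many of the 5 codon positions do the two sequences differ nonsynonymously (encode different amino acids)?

1

Codon 1: AAG Lys / GAC Asp — nonsynonymous.
Codon 2: GTT Val / GTT Val — identical.
Codon 3: ATC Ile / ATC Ile — identical.
Codon 4: GAA Glu / GAG Glu — synonymous.
Codon 5: CGC Arg / CGC Arg — identical.
Nonsynonymous differences: 1.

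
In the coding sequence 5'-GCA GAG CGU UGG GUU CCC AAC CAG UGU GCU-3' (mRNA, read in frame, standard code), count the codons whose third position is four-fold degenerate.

5

Codon 1 GCA (Ala): third position 4-fold.
Codon 2 GAG (Glu): third position 2-fold.
Codon 3 CGU (Arg): third position 4-fold.
Codon 4 UGG (Trp): third position 1-fold.
Codon 5 GUU (Val): third position 4-fold.
Codon 6 CCC (Pro): third position 4-fold.
Codon 7 AAC (Asn): third position 2-fold.
Codon 8 CAG (Gln): third position 2-fold.
Codon 9 UGU (Cys): third position 2-fold.
Codon 10 GCU (Ala): third position 4-fold.
Four-fold degenerate third positions: 5.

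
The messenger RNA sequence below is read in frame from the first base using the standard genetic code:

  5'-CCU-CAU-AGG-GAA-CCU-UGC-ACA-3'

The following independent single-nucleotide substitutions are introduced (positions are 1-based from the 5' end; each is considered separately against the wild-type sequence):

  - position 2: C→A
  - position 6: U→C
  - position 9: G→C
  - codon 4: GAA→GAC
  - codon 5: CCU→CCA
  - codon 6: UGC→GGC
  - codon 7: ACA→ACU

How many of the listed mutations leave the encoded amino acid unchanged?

3

Codon 1: CCU (Pro) → CAU (His) — missense.
Codon 2: CAU (His) → CAC (His) — synonymous.
Codon 3: AGG (Arg) → AGC (Ser) — missense.
Codon 4: GAA (Glu) → GAC (Asp) — missense.
Codon 5: CCU (Pro) → CCA (Pro) — synonymous.
Codon 6: UGC (Cys) → GGC (Gly) — missense.
Codon 7: ACA (Thr) → ACU (Thr) — synonymous.
Synonymous: 3 of 7.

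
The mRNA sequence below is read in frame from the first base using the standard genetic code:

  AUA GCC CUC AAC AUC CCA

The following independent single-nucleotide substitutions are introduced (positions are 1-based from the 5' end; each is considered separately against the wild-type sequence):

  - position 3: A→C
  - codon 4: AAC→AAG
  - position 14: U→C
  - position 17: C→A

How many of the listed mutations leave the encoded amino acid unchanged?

Codon 1: AUA (Ile) → AUC (Ile) — synonymous.
Codon 4: AAC (Asn) → AAG (Lys) — missense.
Codon 5: AUC (Ile) → ACC (Thr) — missense.
Codon 6: CCA (Pro) → CAA (Gln) — missense.
Synonymous: 1 of 4.

1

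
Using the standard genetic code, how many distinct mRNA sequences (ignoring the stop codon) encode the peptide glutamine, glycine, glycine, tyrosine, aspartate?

Gln: 2 codons.
Gly: 4 codons.
Gly: 4 codons.
Tyr: 2 codons.
Asp: 2 codons.
2 × 4 × 4 × 2 × 2 = 128.

128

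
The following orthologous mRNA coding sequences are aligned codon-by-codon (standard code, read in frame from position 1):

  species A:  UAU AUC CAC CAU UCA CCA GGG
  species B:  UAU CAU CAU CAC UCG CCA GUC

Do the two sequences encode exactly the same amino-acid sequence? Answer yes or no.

no

Codon 1: UAU Tyr / UAU Tyr — identical.
Codon 2: AUC Ile / CAU His — nonsynonymous.
Codon 3: CAC His / CAU His — synonymous.
Codon 4: CAU His / CAC His — synonymous.
Codon 5: UCA Ser / UCG Ser — synonymous.
Codon 6: CCA Pro / CCA Pro — identical.
Codon 7: GGG Gly / GUC Val — nonsynonymous.
Nonsynonymous differences: 2 → different protein.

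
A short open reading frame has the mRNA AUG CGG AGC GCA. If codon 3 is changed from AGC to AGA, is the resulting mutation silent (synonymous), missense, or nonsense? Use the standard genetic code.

missense

Position 9 falls in codon 3: AGC → Ser.
After the substitution the codon is AGA → Arg.
Ser ≠ Arg, so this is a missense mutation.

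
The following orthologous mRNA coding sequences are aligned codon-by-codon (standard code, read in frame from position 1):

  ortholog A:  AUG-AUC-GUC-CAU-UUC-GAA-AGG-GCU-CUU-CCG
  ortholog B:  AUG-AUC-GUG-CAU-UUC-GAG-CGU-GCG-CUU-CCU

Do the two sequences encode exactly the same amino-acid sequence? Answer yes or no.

Codon 1: AUG Met / AUG Met — identical.
Codon 2: AUC Ile / AUC Ile — identical.
Codon 3: GUC Val / GUG Val — synonymous.
Codon 4: CAU His / CAU His — identical.
Codon 5: UUC Phe / UUC Phe — identical.
Codon 6: GAA Glu / GAG Glu — synonymous.
Codon 7: AGG Arg / CGU Arg — synonymous.
Codon 8: GCU Ala / GCG Ala — synonymous.
Codon 9: CUU Leu / CUU Leu — identical.
Codon 10: CCG Pro / CCU Pro — synonymous.
Nonsynonymous differences: 0 → same protein.

yes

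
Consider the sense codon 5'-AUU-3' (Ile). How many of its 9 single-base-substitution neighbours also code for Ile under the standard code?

2

Position 1: none → 0 synonymous.
Position 2: none → 0 synonymous.
Position 3: AUC, AUA → 2 synonymous.
Total: 0 + 0 + 2 = 2.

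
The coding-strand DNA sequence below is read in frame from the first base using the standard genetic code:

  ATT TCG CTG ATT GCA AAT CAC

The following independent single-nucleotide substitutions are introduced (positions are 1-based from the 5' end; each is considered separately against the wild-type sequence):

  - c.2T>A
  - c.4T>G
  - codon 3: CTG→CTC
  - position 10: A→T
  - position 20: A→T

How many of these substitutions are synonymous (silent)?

1

Codon 1: ATT (Ile) → AAT (Asn) — missense.
Codon 2: TCG (Ser) → GCG (Ala) — missense.
Codon 3: CTG (Leu) → CTC (Leu) — synonymous.
Codon 4: ATT (Ile) → TTT (Phe) — missense.
Codon 7: CAC (His) → CTC (Leu) — missense.
Synonymous: 1 of 5.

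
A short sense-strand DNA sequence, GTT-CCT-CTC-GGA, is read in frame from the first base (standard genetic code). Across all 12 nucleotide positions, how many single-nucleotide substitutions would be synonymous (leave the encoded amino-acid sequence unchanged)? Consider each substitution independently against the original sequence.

12

Codon 1 (GTT, Val): 3 synonymous substitutions.
Codon 2 (CCT, Pro): 3 synonymous substitutions.
Codon 3 (CTC, Leu): 3 synonymous substitutions.
Codon 4 (GGA, Gly): 3 synonymous substitutions.
Total: 3 + 3 + 3 + 3 = 12.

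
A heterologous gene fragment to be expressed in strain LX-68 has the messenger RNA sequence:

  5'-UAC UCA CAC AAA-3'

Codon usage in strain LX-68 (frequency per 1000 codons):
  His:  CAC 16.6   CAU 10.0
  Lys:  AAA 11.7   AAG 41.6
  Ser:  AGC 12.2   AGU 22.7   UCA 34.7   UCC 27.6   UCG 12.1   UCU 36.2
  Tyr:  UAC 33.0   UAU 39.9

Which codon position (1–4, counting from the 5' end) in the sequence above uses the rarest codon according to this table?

Codon 1 UAC (Tyr): 33.0 per 1000.
Codon 2 UCA (Ser): 34.7 per 1000.
Codon 3 CAC (His): 16.6 per 1000.
Codon 4 AAA (Lys): 11.7 per 1000.
Lowest frequency is 11.7 at codon 4.

4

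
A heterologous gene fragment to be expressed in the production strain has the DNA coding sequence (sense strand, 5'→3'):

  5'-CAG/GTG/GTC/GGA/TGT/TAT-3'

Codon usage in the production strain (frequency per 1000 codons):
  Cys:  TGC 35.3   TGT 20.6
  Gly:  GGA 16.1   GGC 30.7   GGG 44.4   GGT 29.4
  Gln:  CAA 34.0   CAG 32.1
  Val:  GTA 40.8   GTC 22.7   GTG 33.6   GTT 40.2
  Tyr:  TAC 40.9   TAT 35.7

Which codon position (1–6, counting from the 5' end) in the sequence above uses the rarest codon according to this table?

Codon 1 CAG (Gln): 32.1 per 1000.
Codon 2 GTG (Val): 33.6 per 1000.
Codon 3 GTC (Val): 22.7 per 1000.
Codon 4 GGA (Gly): 16.1 per 1000.
Codon 5 TGT (Cys): 20.6 per 1000.
Codon 6 TAT (Tyr): 35.7 per 1000.
Lowest frequency is 16.1 at codon 4.

4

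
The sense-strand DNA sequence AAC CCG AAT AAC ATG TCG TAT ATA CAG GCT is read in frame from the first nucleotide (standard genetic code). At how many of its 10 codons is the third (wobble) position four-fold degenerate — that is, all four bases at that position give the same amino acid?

Codon 1 AAC (Asn): third position 2-fold.
Codon 2 CCG (Pro): third position 4-fold.
Codon 3 AAT (Asn): third position 2-fold.
Codon 4 AAC (Asn): third position 2-fold.
Codon 5 ATG (Met): third position 1-fold.
Codon 6 TCG (Ser): third position 4-fold.
Codon 7 TAT (Tyr): third position 2-fold.
Codon 8 ATA (Ile): third position 3-fold.
Codon 9 CAG (Gln): third position 2-fold.
Codon 10 GCT (Ala): third position 4-fold.
Four-fold degenerate third positions: 3.

3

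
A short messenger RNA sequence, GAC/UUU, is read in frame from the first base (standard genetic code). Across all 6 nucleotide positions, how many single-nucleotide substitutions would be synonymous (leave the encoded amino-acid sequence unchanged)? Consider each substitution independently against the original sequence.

2

Codon 1 (GAC, Asp): 1 synonymous substitution.
Codon 2 (UUU, Phe): 1 synonymous substitution.
Total: 1 + 1 = 2.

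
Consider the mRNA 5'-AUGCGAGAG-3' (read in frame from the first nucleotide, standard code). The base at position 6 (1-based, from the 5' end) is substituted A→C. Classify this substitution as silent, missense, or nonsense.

Position 6 falls in codon 2: CGA → Arg.
After the substitution the codon is CGC → Arg.
Both encode Arg, so the change is synonymous.

silent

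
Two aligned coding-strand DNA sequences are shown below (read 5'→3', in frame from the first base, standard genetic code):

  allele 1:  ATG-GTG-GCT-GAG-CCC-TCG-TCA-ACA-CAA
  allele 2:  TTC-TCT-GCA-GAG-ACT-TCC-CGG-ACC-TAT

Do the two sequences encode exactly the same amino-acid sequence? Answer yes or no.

Codon 1: ATG Met / TTC Phe — nonsynonymous.
Codon 2: GTG Val / TCT Ser — nonsynonymous.
Codon 3: GCT Ala / GCA Ala — synonymous.
Codon 4: GAG Glu / GAG Glu — identical.
Codon 5: CCC Pro / ACT Thr — nonsynonymous.
Codon 6: TCG Ser / TCC Ser — synonymous.
Codon 7: TCA Ser / CGG Arg — nonsynonymous.
Codon 8: ACA Thr / ACC Thr — synonymous.
Codon 9: CAA Gln / TAT Tyr — nonsynonymous.
Nonsynonymous differences: 5 → different protein.

no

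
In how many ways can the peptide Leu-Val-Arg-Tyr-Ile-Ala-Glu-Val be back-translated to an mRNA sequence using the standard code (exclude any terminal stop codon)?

27648

Leu: 6 codons.
Val: 4 codons.
Arg: 6 codons.
Tyr: 2 codons.
Ile: 3 codons.
Ala: 4 codons.
Glu: 2 codons.
Val: 4 codons.
6 × 4 × 6 × 2 × 3 × 4 × 2 × 4 = 27648.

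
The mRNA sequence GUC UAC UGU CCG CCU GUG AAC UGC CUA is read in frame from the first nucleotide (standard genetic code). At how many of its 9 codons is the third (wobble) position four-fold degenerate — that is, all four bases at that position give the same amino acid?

5

Codon 1 GUC (Val): third position 4-fold.
Codon 2 UAC (Tyr): third position 2-fold.
Codon 3 UGU (Cys): third position 2-fold.
Codon 4 CCG (Pro): third position 4-fold.
Codon 5 CCU (Pro): third position 4-fold.
Codon 6 GUG (Val): third position 4-fold.
Codon 7 AAC (Asn): third position 2-fold.
Codon 8 UGC (Cys): third position 2-fold.
Codon 9 CUA (Leu): third position 4-fold.
Four-fold degenerate third positions: 5.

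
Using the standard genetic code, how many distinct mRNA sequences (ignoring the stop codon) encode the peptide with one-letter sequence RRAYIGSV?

Arg: 6 codons.
Arg: 6 codons.
Ala: 4 codons.
Tyr: 2 codons.
Ile: 3 codons.
Gly: 4 codons.
Ser: 6 codons.
Val: 4 codons.
6 × 6 × 4 × 2 × 3 × 4 × 6 × 4 = 82944.

82944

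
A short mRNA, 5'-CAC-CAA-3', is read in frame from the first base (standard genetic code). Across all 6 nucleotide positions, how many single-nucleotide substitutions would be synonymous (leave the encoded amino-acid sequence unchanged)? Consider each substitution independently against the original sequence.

Codon 1 (CAC, His): 1 synonymous substitution.
Codon 2 (CAA, Gln): 1 synonymous substitution.
Total: 1 + 1 = 2.

2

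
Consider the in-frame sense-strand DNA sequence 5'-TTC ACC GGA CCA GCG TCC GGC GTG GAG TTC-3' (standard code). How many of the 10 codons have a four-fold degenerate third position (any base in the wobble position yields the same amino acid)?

Codon 1 TTC (Phe): third position 2-fold.
Codon 2 ACC (Thr): third position 4-fold.
Codon 3 GGA (Gly): third position 4-fold.
Codon 4 CCA (Pro): third position 4-fold.
Codon 5 GCG (Ala): third position 4-fold.
Codon 6 TCC (Ser): third position 4-fold.
Codon 7 GGC (Gly): third position 4-fold.
Codon 8 GTG (Val): third position 4-fold.
Codon 9 GAG (Glu): third position 2-fold.
Codon 10 TTC (Phe): third position 2-fold.
Four-fold degenerate third positions: 7.

7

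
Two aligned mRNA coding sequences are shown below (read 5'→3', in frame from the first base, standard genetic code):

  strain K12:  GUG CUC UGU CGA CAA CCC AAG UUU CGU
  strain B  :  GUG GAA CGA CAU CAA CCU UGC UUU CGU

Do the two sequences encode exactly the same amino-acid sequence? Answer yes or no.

Codon 1: GUG Val / GUG Val — identical.
Codon 2: CUC Leu / GAA Glu — nonsynonymous.
Codon 3: UGU Cys / CGA Arg — nonsynonymous.
Codon 4: CGA Arg / CAU His — nonsynonymous.
Codon 5: CAA Gln / CAA Gln — identical.
Codon 6: CCC Pro / CCU Pro — synonymous.
Codon 7: AAG Lys / UGC Cys — nonsynonymous.
Codon 8: UUU Phe / UUU Phe — identical.
Codon 9: CGU Arg / CGU Arg — identical.
Nonsynonymous differences: 4 → different protein.

no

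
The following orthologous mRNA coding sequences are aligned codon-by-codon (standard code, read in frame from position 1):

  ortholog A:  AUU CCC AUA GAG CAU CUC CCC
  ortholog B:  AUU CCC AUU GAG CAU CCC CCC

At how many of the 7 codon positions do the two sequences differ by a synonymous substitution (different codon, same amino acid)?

1

Codon 1: AUU Ile / AUU Ile — identical.
Codon 2: CCC Pro / CCC Pro — identical.
Codon 3: AUA Ile / AUU Ile — synonymous.
Codon 4: GAG Glu / GAG Glu — identical.
Codon 5: CAU His / CAU His — identical.
Codon 6: CUC Leu / CCC Pro — nonsynonymous.
Codon 7: CCC Pro / CCC Pro — identical.
Synonymous differences: 1.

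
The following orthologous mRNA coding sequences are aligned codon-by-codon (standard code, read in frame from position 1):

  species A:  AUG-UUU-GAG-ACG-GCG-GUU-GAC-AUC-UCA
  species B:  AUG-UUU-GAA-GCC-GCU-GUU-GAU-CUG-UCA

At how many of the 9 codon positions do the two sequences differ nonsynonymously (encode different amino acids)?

2

Codon 1: AUG Met / AUG Met — identical.
Codon 2: UUU Phe / UUU Phe — identical.
Codon 3: GAG Glu / GAA Glu — synonymous.
Codon 4: ACG Thr / GCC Ala — nonsynonymous.
Codon 5: GCG Ala / GCU Ala — synonymous.
Codon 6: GUU Val / GUU Val — identical.
Codon 7: GAC Asp / GAU Asp — synonymous.
Codon 8: AUC Ile / CUG Leu — nonsynonymous.
Codon 9: UCA Ser / UCA Ser — identical.
Nonsynonymous differences: 2.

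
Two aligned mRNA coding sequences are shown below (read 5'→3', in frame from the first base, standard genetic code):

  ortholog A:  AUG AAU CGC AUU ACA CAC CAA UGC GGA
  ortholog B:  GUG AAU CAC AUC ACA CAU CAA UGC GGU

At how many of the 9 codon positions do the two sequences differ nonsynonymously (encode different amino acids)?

2

Codon 1: AUG Met / GUG Val — nonsynonymous.
Codon 2: AAU Asn / AAU Asn — identical.
Codon 3: CGC Arg / CAC His — nonsynonymous.
Codon 4: AUU Ile / AUC Ile — synonymous.
Codon 5: ACA Thr / ACA Thr — identical.
Codon 6: CAC His / CAU His — synonymous.
Codon 7: CAA Gln / CAA Gln — identical.
Codon 8: UGC Cys / UGC Cys — identical.
Codon 9: GGA Gly / GGU Gly — synonymous.
Nonsynonymous differences: 2.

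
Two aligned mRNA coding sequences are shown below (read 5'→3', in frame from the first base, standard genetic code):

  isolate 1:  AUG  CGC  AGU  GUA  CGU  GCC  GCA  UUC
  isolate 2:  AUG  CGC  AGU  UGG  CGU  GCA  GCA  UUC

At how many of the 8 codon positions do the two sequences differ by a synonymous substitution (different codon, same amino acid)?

Codon 1: AUG Met / AUG Met — identical.
Codon 2: CGC Arg / CGC Arg — identical.
Codon 3: AGU Ser / AGU Ser — identical.
Codon 4: GUA Val / UGG Trp — nonsynonymous.
Codon 5: CGU Arg / CGU Arg — identical.
Codon 6: GCC Ala / GCA Ala — synonymous.
Codon 7: GCA Ala / GCA Ala — identical.
Codon 8: UUC Phe / UUC Phe — identical.
Synonymous differences: 1.

1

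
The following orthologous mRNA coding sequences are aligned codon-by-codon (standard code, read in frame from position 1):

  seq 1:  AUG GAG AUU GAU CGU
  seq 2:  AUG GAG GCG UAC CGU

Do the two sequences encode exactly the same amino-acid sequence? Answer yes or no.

Codon 1: AUG Met / AUG Met — identical.
Codon 2: GAG Glu / GAG Glu — identical.
Codon 3: AUU Ile / GCG Ala — nonsynonymous.
Codon 4: GAU Asp / UAC Tyr — nonsynonymous.
Codon 5: CGU Arg / CGU Arg — identical.
Nonsynonymous differences: 2 → different protein.

no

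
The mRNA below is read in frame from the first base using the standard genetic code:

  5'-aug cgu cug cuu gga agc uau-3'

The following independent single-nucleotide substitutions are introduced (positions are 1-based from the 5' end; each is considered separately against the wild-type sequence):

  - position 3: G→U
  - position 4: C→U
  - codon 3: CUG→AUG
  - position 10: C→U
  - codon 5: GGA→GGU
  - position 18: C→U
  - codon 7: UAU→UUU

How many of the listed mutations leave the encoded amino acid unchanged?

Codon 1: AUG (Met) → AUU (Ile) — missense.
Codon 2: CGU (Arg) → UGU (Cys) — missense.
Codon 3: CUG (Leu) → AUG (Met) — missense.
Codon 4: CUU (Leu) → UUU (Phe) — missense.
Codon 5: GGA (Gly) → GGU (Gly) — synonymous.
Codon 6: AGC (Ser) → AGU (Ser) — synonymous.
Codon 7: UAU (Tyr) → UUU (Phe) — missense.
Synonymous: 2 of 7.

2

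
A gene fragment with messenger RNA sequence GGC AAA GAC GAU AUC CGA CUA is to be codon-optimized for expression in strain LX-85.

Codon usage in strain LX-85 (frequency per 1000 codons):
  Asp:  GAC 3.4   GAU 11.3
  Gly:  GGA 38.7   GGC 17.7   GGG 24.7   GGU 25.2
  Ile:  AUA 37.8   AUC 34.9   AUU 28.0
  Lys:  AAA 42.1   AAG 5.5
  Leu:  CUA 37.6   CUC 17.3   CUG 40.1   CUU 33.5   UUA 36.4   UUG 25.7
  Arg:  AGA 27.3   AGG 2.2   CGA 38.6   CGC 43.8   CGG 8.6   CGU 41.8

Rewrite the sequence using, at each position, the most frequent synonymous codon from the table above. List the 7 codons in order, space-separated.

GGA AAA GAU GAU AUA CGC CUG

Codon 1 (Gly): best is GGA at 38.7.
Codon 2 (Lys): best is AAA at 42.1.
Codon 3 (Asp): best is GAU at 11.3.
Codon 4 (Asp): best is GAU at 11.3.
Codon 5 (Ile): best is AUA at 37.8.
Codon 6 (Arg): best is CGC at 43.8.
Codon 7 (Leu): best is CUG at 40.1.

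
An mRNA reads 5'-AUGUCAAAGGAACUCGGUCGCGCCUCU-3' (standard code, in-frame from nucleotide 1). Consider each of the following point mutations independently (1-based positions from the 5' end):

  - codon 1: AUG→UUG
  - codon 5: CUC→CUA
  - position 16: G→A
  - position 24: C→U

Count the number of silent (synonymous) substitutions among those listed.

Codon 1: AUG (Met) → UUG (Leu) — missense.
Codon 5: CUC (Leu) → CUA (Leu) — synonymous.
Codon 6: GGU (Gly) → AGU (Ser) — missense.
Codon 8: GCC (Ala) → GCU (Ala) — synonymous.
Synonymous: 2 of 4.

2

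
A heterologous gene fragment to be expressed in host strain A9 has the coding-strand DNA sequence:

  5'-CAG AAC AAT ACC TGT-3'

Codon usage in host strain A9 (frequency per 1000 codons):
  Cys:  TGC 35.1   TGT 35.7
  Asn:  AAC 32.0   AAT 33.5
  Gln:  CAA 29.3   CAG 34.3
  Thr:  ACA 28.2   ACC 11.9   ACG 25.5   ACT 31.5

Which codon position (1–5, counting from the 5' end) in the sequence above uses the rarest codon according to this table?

Codon 1 CAG (Gln): 34.3 per 1000.
Codon 2 AAC (Asn): 32.0 per 1000.
Codon 3 AAT (Asn): 33.5 per 1000.
Codon 4 ACC (Thr): 11.9 per 1000.
Codon 5 TGT (Cys): 35.7 per 1000.
Lowest frequency is 11.9 at codon 4.

4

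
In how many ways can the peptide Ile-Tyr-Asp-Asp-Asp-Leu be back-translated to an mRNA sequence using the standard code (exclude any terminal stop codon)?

288

Ile: 3 codons.
Tyr: 2 codons.
Asp: 2 codons.
Asp: 2 codons.
Asp: 2 codons.
Leu: 6 codons.
3 × 2 × 2 × 2 × 2 × 6 = 288.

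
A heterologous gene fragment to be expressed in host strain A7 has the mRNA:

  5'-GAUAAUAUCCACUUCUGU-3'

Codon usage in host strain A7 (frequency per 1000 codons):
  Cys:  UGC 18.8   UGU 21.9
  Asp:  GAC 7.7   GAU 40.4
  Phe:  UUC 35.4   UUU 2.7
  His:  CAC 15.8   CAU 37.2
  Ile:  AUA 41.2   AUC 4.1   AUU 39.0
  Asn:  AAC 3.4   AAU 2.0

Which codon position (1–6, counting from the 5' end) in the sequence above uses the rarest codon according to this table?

Codon 1 GAU (Asp): 40.4 per 1000.
Codon 2 AAU (Asn): 2.0 per 1000.
Codon 3 AUC (Ile): 4.1 per 1000.
Codon 4 CAC (His): 15.8 per 1000.
Codon 5 UUC (Phe): 35.4 per 1000.
Codon 6 UGU (Cys): 21.9 per 1000.
Lowest frequency is 2.0 at codon 2.

2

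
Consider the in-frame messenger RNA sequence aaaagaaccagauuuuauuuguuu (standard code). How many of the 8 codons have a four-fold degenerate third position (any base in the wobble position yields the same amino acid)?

Codon 1 AAA (Lys): third position 2-fold.
Codon 2 AGA (Arg): third position 2-fold.
Codon 3 ACC (Thr): third position 4-fold.
Codon 4 AGA (Arg): third position 2-fold.
Codon 5 UUU (Phe): third position 2-fold.
Codon 6 UAU (Tyr): third position 2-fold.
Codon 7 UUG (Leu): third position 2-fold.
Codon 8 UUU (Phe): third position 2-fold.
Four-fold degenerate third positions: 1.

1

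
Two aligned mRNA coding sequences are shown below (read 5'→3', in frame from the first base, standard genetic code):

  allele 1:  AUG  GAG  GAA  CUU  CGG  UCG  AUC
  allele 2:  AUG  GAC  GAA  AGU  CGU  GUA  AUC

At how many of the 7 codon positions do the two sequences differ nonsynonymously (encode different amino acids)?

3

Codon 1: AUG Met / AUG Met — identical.
Codon 2: GAG Glu / GAC Asp — nonsynonymous.
Codon 3: GAA Glu / GAA Glu — identical.
Codon 4: CUU Leu / AGU Ser — nonsynonymous.
Codon 5: CGG Arg / CGU Arg — synonymous.
Codon 6: UCG Ser / GUA Val — nonsynonymous.
Codon 7: AUC Ile / AUC Ile — identical.
Nonsynonymous differences: 3.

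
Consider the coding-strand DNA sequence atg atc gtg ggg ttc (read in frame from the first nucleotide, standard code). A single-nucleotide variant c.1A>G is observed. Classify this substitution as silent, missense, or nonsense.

Position 1 falls in codon 1: ATG → Met.
After the substitution the codon is GTG → Val.
Met ≠ Val, so this is a missense mutation.

missense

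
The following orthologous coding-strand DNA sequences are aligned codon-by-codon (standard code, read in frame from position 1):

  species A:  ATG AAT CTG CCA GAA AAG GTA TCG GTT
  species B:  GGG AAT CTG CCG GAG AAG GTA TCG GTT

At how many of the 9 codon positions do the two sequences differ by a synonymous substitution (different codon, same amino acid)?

Codon 1: ATG Met / GGG Gly — nonsynonymous.
Codon 2: AAT Asn / AAT Asn — identical.
Codon 3: CTG Leu / CTG Leu — identical.
Codon 4: CCA Pro / CCG Pro — synonymous.
Codon 5: GAA Glu / GAG Glu — synonymous.
Codon 6: AAG Lys / AAG Lys — identical.
Codon 7: GTA Val / GTA Val — identical.
Codon 8: TCG Ser / TCG Ser — identical.
Codon 9: GTT Val / GTT Val — identical.
Synonymous differences: 2.

2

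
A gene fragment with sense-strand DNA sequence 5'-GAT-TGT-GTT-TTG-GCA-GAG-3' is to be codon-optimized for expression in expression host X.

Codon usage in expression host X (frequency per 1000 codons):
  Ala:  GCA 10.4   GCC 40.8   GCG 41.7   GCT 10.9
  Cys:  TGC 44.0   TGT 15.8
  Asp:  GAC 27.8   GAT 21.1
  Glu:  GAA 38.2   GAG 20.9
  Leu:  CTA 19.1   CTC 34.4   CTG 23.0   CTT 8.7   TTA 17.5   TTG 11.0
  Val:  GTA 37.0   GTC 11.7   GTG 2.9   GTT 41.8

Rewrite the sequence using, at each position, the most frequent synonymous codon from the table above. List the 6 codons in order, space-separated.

Codon 1 (Asp): best is GAC at 27.8.
Codon 2 (Cys): best is TGC at 44.0.
Codon 3 (Val): best is GTT at 41.8.
Codon 4 (Leu): best is CTC at 34.4.
Codon 5 (Ala): best is GCG at 41.7.
Codon 6 (Glu): best is GAA at 38.2.

GAC TGC GTT CTC GCG GAA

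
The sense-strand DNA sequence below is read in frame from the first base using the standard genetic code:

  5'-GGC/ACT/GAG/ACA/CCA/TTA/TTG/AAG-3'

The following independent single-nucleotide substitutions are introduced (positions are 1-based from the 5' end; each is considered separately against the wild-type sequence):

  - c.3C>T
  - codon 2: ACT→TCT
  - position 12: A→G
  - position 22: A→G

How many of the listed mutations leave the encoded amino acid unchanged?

Codon 1: GGC (Gly) → GGT (Gly) — synonymous.
Codon 2: ACT (Thr) → TCT (Ser) — missense.
Codon 4: ACA (Thr) → ACG (Thr) — synonymous.
Codon 8: AAG (Lys) → GAG (Glu) — missense.
Synonymous: 2 of 4.

2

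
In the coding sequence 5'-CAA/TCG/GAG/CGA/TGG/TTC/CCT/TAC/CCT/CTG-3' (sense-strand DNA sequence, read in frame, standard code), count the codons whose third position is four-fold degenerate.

5

Codon 1 CAA (Gln): third position 2-fold.
Codon 2 TCG (Ser): third position 4-fold.
Codon 3 GAG (Glu): third position 2-fold.
Codon 4 CGA (Arg): third position 4-fold.
Codon 5 TGG (Trp): third position 1-fold.
Codon 6 TTC (Phe): third position 2-fold.
Codon 7 CCT (Pro): third position 4-fold.
Codon 8 TAC (Tyr): third position 2-fold.
Codon 9 CCT (Pro): third position 4-fold.
Codon 10 CTG (Leu): third position 4-fold.
Four-fold degenerate third positions: 5.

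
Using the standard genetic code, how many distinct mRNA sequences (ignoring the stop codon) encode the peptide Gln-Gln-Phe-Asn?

Gln: 2 codons.
Gln: 2 codons.
Phe: 2 codons.
Asn: 2 codons.
2 × 2 × 2 × 2 = 16.

16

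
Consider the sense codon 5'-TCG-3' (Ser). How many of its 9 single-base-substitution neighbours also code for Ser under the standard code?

Position 1: none → 0 synonymous.
Position 2: none → 0 synonymous.
Position 3: TCT, TCC, TCA → 3 synonymous.
Total: 0 + 0 + 3 = 3.

3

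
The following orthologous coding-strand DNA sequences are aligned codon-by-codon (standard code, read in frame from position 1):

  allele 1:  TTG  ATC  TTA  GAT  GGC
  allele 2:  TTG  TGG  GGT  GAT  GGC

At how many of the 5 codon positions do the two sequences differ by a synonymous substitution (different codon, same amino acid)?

0

Codon 1: TTG Leu / TTG Leu — identical.
Codon 2: ATC Ile / TGG Trp — nonsynonymous.
Codon 3: TTA Leu / GGT Gly — nonsynonymous.
Codon 4: GAT Asp / GAT Asp — identical.
Codon 5: GGC Gly / GGC Gly — identical.
Synonymous differences: 0.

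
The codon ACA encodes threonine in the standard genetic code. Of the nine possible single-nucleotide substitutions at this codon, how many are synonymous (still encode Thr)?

Position 1: none → 0 synonymous.
Position 2: none → 0 synonymous.
Position 3: ACU, ACC, ACG → 3 synonymous.
Total: 0 + 0 + 3 = 3.

3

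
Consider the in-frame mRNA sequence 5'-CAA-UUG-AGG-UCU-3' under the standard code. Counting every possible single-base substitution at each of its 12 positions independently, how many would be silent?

Codon 1 (CAA, Gln): 1 synonymous substitution.
Codon 2 (UUG, Leu): 2 synonymous substitutions.
Codon 3 (AGG, Arg): 2 synonymous substitutions.
Codon 4 (UCU, Ser): 3 synonymous substitutions.
Total: 1 + 2 + 2 + 3 = 8.

8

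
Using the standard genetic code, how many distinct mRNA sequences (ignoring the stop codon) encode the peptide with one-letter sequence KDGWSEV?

Lys: 2 codons.
Asp: 2 codons.
Gly: 4 codons.
Trp: 1 codon.
Ser: 6 codons.
Glu: 2 codons.
Val: 4 codons.
2 × 2 × 4 × 1 × 6 × 2 × 4 = 768.

768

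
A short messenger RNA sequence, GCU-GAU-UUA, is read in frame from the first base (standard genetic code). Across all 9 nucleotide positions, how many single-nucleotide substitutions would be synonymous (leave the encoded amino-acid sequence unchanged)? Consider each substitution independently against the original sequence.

6

Codon 1 (GCU, Ala): 3 synonymous substitutions.
Codon 2 (GAU, Asp): 1 synonymous substitution.
Codon 3 (UUA, Leu): 2 synonymous substitutions.
Total: 3 + 1 + 2 = 6.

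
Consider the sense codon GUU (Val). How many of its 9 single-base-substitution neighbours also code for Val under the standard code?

3

Position 1: none → 0 synonymous.
Position 2: none → 0 synonymous.
Position 3: GUC, GUA, GUG → 3 synonymous.
Total: 0 + 0 + 3 = 3.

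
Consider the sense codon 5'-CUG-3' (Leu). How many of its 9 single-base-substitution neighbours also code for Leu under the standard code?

4

Position 1: UUG → 1 synonymous.
Position 2: none → 0 synonymous.
Position 3: CUU, CUC, CUA → 3 synonymous.
Total: 1 + 0 + 3 = 4.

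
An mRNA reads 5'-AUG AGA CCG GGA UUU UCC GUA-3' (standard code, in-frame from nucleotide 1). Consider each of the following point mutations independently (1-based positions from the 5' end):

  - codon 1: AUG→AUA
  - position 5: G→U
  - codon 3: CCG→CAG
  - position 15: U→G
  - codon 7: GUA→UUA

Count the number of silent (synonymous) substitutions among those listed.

0

Codon 1: AUG (Met) → AUA (Ile) — missense.
Codon 2: AGA (Arg) → AUA (Ile) — missense.
Codon 3: CCG (Pro) → CAG (Gln) — missense.
Codon 5: UUU (Phe) → UUG (Leu) — missense.
Codon 7: GUA (Val) → UUA (Leu) — missense.
Synonymous: 0 of 5.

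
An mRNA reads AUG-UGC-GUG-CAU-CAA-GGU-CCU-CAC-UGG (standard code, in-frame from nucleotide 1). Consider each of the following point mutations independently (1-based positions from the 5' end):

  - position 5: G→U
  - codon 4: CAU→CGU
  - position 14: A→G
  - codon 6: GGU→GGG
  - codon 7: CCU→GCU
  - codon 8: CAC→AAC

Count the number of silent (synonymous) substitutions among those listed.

1

Codon 2: UGC (Cys) → UUC (Phe) — missense.
Codon 4: CAU (His) → CGU (Arg) — missense.
Codon 5: CAA (Gln) → CGA (Arg) — missense.
Codon 6: GGU (Gly) → GGG (Gly) — synonymous.
Codon 7: CCU (Pro) → GCU (Ala) — missense.
Codon 8: CAC (His) → AAC (Asn) — missense.
Synonymous: 1 of 6.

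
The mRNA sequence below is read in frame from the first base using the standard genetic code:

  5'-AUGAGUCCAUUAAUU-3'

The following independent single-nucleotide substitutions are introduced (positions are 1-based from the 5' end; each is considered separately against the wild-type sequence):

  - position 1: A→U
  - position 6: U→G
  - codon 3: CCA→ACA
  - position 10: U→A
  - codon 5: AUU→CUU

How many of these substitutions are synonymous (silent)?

Codon 1: AUG (Met) → UUG (Leu) — missense.
Codon 2: AGU (Ser) → AGG (Arg) — missense.
Codon 3: CCA (Pro) → ACA (Thr) — missense.
Codon 4: UUA (Leu) → AUA (Ile) — missense.
Codon 5: AUU (Ile) → CUU (Leu) — missense.
Synonymous: 0 of 5.

0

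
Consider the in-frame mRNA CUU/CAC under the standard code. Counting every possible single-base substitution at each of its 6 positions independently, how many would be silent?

Codon 1 (CUU, Leu): 3 synonymous substitutions.
Codon 2 (CAC, His): 1 synonymous substitution.
Total: 3 + 1 = 4.

4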